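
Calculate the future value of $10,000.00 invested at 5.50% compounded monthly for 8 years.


Compound interest formula: A = P(1 + r/n)^(nt)
A = $10,000.00 × (1 + 0.055/12)^(12 × 8)
Growth factor: (1 + 0.055/12)^96 = 1.551147
A = $10,000.00 × 1.551147
A = $15,511.47

A = P(1 + r/n)^(nt) = $15,511.47


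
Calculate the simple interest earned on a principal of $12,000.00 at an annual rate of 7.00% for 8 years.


Simple interest formula: I = P × r × t
I = $12,000.00 × 0.07 × 8
I = $6,720.00

I = P × r × t = $6,720.00


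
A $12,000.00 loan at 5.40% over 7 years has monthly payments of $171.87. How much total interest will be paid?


Total paid over the life of the loan = PMT × n.
Total paid = $171.87 × 84 = $14,437.08
Total interest = total paid − principal = $14,437.08 − $12,000.00 = $2,437.08

Total interest = (PMT × n) - PV = $2,437.08


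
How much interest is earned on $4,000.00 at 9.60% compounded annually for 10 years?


Compound interest earned = final amount − principal.
A = P(1 + r/n)^(nt) = $4,000.00 × (1 + 0.096/1)^(1 × 10) = $10,003.81
Interest = A − P = $10,003.81 − $4,000.00 = $6,003.81

Interest = A - P = $6,003.81


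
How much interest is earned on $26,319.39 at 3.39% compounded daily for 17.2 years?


Compound interest earned = final amount − principal.
A = P(1 + r/n)^(nt) = $26,319.39 × (1 + 0.0339/365)^(365 × 17.2) = $47,151.17
Interest = A − P = $47,151.17 − $26,319.39 = $20,831.78

Interest = A - P = $20,831.78


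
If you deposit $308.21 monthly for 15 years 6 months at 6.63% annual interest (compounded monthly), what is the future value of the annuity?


Future value of an ordinary annuity: FV = PMT × ((1 + r)^n − 1) / r
Monthly rate r = 0.0663/12 = 0.005525, n = 186
FV = $308.21 × ((1 + 0.0663/12)^186 − 1) / (0.0663/12)
FV = $308.21 × 323.366171
FV = $99,664.69

FV = PMT × ((1+r)^n - 1)/r = $99,664.69


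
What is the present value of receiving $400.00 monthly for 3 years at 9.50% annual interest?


Present value of an ordinary annuity: PV = PMT × (1 − (1 + r)^(−n)) / r
Monthly rate r = 0.095/12 ≈ 0.00791667, n = 36
PV = $400.00 × (1 − (1 + 0.095/12)^(−36)) / (0.095/12)
PV = $400.00 × 31.217856
PV = $12,487.14

PV = PMT × (1-(1+r)^(-n))/r = $12,487.14


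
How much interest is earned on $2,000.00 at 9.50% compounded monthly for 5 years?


Compound interest earned = final amount − principal.
A = P(1 + r/n)^(nt) = $2,000.00 × (1 + 0.095/12)^(12 × 5) = $3,210.02
Interest = A − P = $3,210.02 − $2,000.00 = $1,210.02

Interest = A - P = $1,210.02


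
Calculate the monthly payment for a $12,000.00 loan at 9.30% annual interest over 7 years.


Loan payment formula: PMT = PV × r / (1 − (1 + r)^(−n))
Monthly rate r = 0.093/12 = 0.00775, n = 84 months
Denominator: 1 − (1 + 0.093/12)^(−84) = 0.477166
PMT = $12,000.00 × (0.093/12) / 0.477166
PMT = $194.90 per month

PMT = PV × r / (1-(1+r)^(-n)) = $194.90/month


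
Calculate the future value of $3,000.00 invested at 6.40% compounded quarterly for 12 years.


Compound interest formula: A = P(1 + r/n)^(nt)
A = $3,000.00 × (1 + 0.064/4)^(4 × 12)
Growth factor: (1 + 0.064/4)^48 = 2.142387
A = $3,000.00 × 2.142387
A = $6,427.16

A = P(1 + r/n)^(nt) = $6,427.16


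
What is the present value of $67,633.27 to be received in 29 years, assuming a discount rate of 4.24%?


Present value formula: PV = FV / (1 + r)^t
PV = $67,633.27 / (1 + 0.0424)^29
PV = $67,633.27 / 3.334246
PV = $20,284.43

PV = FV / (1 + r)^t = $20,284.43


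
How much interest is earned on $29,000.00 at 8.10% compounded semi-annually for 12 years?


Compound interest earned = final amount − principal.
A = P(1 + r/n)^(nt) = $29,000.00 × (1 + 0.081/2)^(2 × 12) = $75,198.30
Interest = A − P = $75,198.30 − $29,000.00 = $46,198.30

Interest = A - P = $46,198.30


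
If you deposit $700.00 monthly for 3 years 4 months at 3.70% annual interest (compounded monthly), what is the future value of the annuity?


Future value of an ordinary annuity: FV = PMT × ((1 + r)^n − 1) / r
Monthly rate r = 0.037/12 ≈ 0.00308333, n = 40
FV = $700.00 × ((1 + 0.037/12)^40 − 1) / (0.037/12)
FV = $700.00 × 42.501668
FV = $29,751.17

FV = PMT × ((1+r)^n - 1)/r = $29,751.17


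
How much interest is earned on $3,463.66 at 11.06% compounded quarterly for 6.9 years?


Compound interest earned = final amount − principal.
A = P(1 + r/n)^(nt) = $3,463.66 × (1 + 0.1106/4)^(4 × 6.9) = $7,352.98
Interest = A − P = $7,352.98 − $3,463.66 = $3,889.32

Interest = A - P = $3,889.32


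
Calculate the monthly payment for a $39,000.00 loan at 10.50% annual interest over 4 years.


Loan payment formula: PMT = PV × r / (1 − (1 + r)^(−n))
Monthly rate r = 0.105/12 = 0.00875, n = 48 months
Denominator: 1 − (1 + 0.105/12)^(−48) = 0.341752
PMT = $39,000.00 × (0.105/12) / 0.341752
PMT = $998.53 per month

PMT = PV × r / (1-(1+r)^(-n)) = $998.53/month


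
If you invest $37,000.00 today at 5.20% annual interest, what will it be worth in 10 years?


Future value formula: FV = PV × (1 + r)^t
FV = $37,000.00 × (1 + 0.052)^10
FV = $37,000.00 × 1.6601885
FV = $61,426.97

FV = PV × (1 + r)^t = $61,426.97


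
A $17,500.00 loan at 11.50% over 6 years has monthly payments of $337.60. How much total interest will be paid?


Total paid over the life of the loan = PMT × n.
Total paid = $337.60 × 72 = $24,307.20
Total interest = total paid − principal = $24,307.20 − $17,500.00 = $6,807.20

Total interest = (PMT × n) - PV = $6,807.20


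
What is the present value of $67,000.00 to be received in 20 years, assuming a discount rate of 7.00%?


Present value formula: PV = FV / (1 + r)^t
PV = $67,000.00 / (1 + 0.07)^20
PV = $67,000.00 / 3.8696845
PV = $17,314.07

PV = FV / (1 + r)^t = $17,314.07


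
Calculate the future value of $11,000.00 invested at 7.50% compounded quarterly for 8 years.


Compound interest formula: A = P(1 + r/n)^(nt)
A = $11,000.00 × (1 + 0.075/4)^(4 × 8)
Growth factor: (1 + 0.075/4)^32 = 1.812024
A = $11,000.00 × 1.812024
A = $19,932.26

A = P(1 + r/n)^(nt) = $19,932.26


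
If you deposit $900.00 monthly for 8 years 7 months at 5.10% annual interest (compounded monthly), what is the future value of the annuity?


Future value of an ordinary annuity: FV = PMT × ((1 + r)^n − 1) / r
Monthly rate r = 0.051/12 = 0.00425, n = 103
FV = $900.00 × ((1 + 0.051/12)^103 − 1) / (0.051/12)
FV = $900.00 × 128.889689
FV = $116,000.72

FV = PMT × ((1+r)^n - 1)/r = $116,000.72


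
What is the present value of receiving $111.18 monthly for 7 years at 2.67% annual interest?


Present value of an ordinary annuity: PV = PMT × (1 − (1 + r)^(−n)) / r
Monthly rate r = 0.0267/12 = 0.002225, n = 84
PV = $111.18 × (1 − (1 + 0.0267/12)^(−84)) / (0.0267/12)
PV = $111.18 × 76.539808
PV = $8,509.70

PV = PMT × (1-(1+r)^(-n))/r = $8,509.70


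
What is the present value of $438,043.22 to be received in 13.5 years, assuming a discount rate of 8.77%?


Present value formula: PV = FV / (1 + r)^t
PV = $438,043.22 / (1 + 0.0877)^13.5
PV = $438,043.22 / 3.1108082
PV = $140,813.32

PV = FV / (1 + r)^t = $140,813.32


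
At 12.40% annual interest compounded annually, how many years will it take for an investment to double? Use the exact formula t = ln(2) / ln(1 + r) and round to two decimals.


Doubling condition: (1 + r)^t = 2
Take ln of both sides: t × ln(1 + r) = ln(2)
t = ln(2) / ln(1 + r)
t = 0.693147 / 0.116894
t = 5.93

t = ln(2) / ln(1 + r) = 5.93 years


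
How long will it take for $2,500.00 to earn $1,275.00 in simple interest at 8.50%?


Rearrange the simple interest formula for t:
I = P × r × t  ⇒  t = I / (P × r)
t = $1,275.00 / ($2,500.00 × 0.085)
t = 6

t = I/(P×r) = 6 years


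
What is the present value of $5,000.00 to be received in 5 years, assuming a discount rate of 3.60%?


Present value formula: PV = FV / (1 + r)^t
PV = $5,000.00 / (1 + 0.036)^5
PV = $5,000.00 / 1.193435
PV = $4,189.59

PV = FV / (1 + r)^t = $4,189.59


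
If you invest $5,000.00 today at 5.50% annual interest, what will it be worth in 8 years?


Future value formula: FV = PV × (1 + r)^t
FV = $5,000.00 × (1 + 0.055)^8
FV = $5,000.00 × 1.5346865
FV = $7,673.43

FV = PV × (1 + r)^t = $7,673.43


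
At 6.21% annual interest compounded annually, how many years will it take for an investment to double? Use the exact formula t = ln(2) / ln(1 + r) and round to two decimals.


Doubling condition: (1 + r)^t = 2
Take ln of both sides: t × ln(1 + r) = ln(2)
t = ln(2) / ln(1 + r)
t = 0.693147 / 0.060248
t = 11.50

t = ln(2) / ln(1 + r) = 11.50 years


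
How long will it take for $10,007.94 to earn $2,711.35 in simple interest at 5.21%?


Rearrange the simple interest formula for t:
I = P × r × t  ⇒  t = I / (P × r)
t = $2,711.35 / ($10,007.94 × 0.0521)
t = 5.2

t = I/(P×r) = 5.2 years


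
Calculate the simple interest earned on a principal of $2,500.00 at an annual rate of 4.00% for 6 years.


Simple interest formula: I = P × r × t
I = $2,500.00 × 0.04 × 6
I = $600.00

I = P × r × t = $600.00


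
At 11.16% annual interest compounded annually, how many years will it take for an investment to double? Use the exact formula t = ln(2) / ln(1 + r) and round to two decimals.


Doubling condition: (1 + r)^t = 2
Take ln of both sides: t × ln(1 + r) = ln(2)
t = ln(2) / ln(1 + r)
t = 0.693147 / 0.105800
t = 6.55

t = ln(2) / ln(1 + r) = 6.55 years


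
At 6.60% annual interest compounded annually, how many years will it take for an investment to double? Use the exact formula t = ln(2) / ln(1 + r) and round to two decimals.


Doubling condition: (1 + r)^t = 2
Take ln of both sides: t × ln(1 + r) = ln(2)
t = ln(2) / ln(1 + r)
t = 0.693147 / 0.063913
t = 10.85

t = ln(2) / ln(1 + r) = 10.85 years


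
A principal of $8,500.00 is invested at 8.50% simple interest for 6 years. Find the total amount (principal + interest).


Total amount formula: A = P(1 + rt) = P + P·r·t
Interest: I = P × r × t = $8,500.00 × 0.085 × 6 = $4,335.00
A = P + I = $8,500.00 + $4,335.00 = $12,835.00

A = P + I = P(1 + rt) = $12,835.00


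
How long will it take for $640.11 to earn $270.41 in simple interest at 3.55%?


Rearrange the simple interest formula for t:
I = P × r × t  ⇒  t = I / (P × r)
t = $270.41 / ($640.11 × 0.0355)
t = 11.9

t = I/(P×r) = 11.9 years


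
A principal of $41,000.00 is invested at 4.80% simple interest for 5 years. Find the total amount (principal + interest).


Total amount formula: A = P(1 + rt) = P + P·r·t
Interest: I = P × r × t = $41,000.00 × 0.048 × 5 = $9,840.00
A = P + I = $41,000.00 + $9,840.00 = $50,840.00

A = P + I = P(1 + rt) = $50,840.00


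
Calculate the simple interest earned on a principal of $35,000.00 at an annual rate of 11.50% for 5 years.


Simple interest formula: I = P × r × t
I = $35,000.00 × 0.115 × 5
I = $20,125.00

I = P × r × t = $20,125.00


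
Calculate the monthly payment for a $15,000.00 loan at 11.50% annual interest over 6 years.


Loan payment formula: PMT = PV × r / (1 − (1 + r)^(−n))
Monthly rate r = 0.115/12 ≈ 0.00958333, n = 72 months
Denominator: 1 − (1 + 0.115/12)^(−72) = 0.496773
PMT = $15,000.00 × (0.115/12) / 0.496773
PMT = $289.37 per month

PMT = PV × r / (1-(1+r)^(-n)) = $289.37/month


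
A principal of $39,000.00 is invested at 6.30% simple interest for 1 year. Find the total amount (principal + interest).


Total amount formula: A = P(1 + rt) = P + P·r·t
Interest: I = P × r × t = $39,000.00 × 0.063 × 1 = $2,457.00
A = P + I = $39,000.00 + $2,457.00 = $41,457.00

A = P + I = P(1 + rt) = $41,457.00


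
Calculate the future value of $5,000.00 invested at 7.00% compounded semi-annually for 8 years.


Compound interest formula: A = P(1 + r/n)^(nt)
A = $5,000.00 × (1 + 0.07/2)^(2 × 8)
Growth factor: (1 + 0.07/2)^16 = 1.733986
A = $5,000.00 × 1.733986
A = $8,669.93

A = P(1 + r/n)^(nt) = $8,669.93


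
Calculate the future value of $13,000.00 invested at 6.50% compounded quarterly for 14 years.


Compound interest formula: A = P(1 + r/n)^(nt)
A = $13,000.00 × (1 + 0.065/4)^(4 × 14)
Growth factor: (1 + 0.065/4)^56 = 2.466217
A = $13,000.00 × 2.466217
A = $32,060.82

A = P(1 + r/n)^(nt) = $32,060.82


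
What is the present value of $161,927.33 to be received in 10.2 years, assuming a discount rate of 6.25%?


Present value formula: PV = FV / (1 + r)^t
PV = $161,927.33 / (1 + 0.0625)^10.2
PV = $161,927.33 / 1.8559026
PV = $87,249.91

PV = FV / (1 + r)^t = $87,249.91


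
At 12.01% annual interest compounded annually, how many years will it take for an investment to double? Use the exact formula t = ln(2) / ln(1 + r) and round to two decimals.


Doubling condition: (1 + r)^t = 2
Take ln of both sides: t × ln(1 + r) = ln(2)
t = ln(2) / ln(1 + r)
t = 0.693147 / 0.113418
t = 6.11

t = ln(2) / ln(1 + r) = 6.11 years


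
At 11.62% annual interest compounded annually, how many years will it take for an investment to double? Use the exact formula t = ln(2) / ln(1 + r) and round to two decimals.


Doubling condition: (1 + r)^t = 2
Take ln of both sides: t × ln(1 + r) = ln(2)
t = ln(2) / ln(1 + r)
t = 0.693147 / 0.109930
t = 6.31

t = ln(2) / ln(1 + r) = 6.31 years


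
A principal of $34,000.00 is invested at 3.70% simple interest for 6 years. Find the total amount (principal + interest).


Total amount formula: A = P(1 + rt) = P + P·r·t
Interest: I = P × r × t = $34,000.00 × 0.037 × 6 = $7,548.00
A = P + I = $34,000.00 + $7,548.00 = $41,548.00

A = P + I = P(1 + rt) = $41,548.00


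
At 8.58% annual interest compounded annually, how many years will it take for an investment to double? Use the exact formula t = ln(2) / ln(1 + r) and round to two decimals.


Doubling condition: (1 + r)^t = 2
Take ln of both sides: t × ln(1 + r) = ln(2)
t = ln(2) / ln(1 + r)
t = 0.693147 / 0.082317
t = 8.42

t = ln(2) / ln(1 + r) = 8.42 years


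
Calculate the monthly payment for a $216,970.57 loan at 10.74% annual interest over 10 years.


Loan payment formula: PMT = PV × r / (1 − (1 + r)^(−n))
Monthly rate r = 0.1074/12 = 0.00895, n = 120 months
Denominator: 1 − (1 + 0.1074/12)^(−120) = 0.656725
PMT = $216,970.57 × (0.1074/12) / 0.656725
PMT = $2,956.93 per month

PMT = PV × r / (1-(1+r)^(-n)) = $2,956.93/month


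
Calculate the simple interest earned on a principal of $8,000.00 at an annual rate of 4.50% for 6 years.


Simple interest formula: I = P × r × t
I = $8,000.00 × 0.045 × 6
I = $2,160.00

I = P × r × t = $2,160.00


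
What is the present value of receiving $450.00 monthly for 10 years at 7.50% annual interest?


Present value of an ordinary annuity: PV = PMT × (1 − (1 + r)^(−n)) / r
Monthly rate r = 0.075/12 = 0.00625, n = 120
PV = $450.00 × (1 − (1 + 0.075/12)^(−120)) / (0.075/12)
PV = $450.00 × 84.244743
PV = $37,910.13

PV = PMT × (1-(1+r)^(-n))/r = $37,910.13


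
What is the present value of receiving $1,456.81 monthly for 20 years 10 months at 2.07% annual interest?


Present value of an ordinary annuity: PV = PMT × (1 − (1 + r)^(−n)) / r
Monthly rate r = 0.0207/12 = 0.001725, n = 250
PV = $1,456.81 × (1 − (1 + 0.0207/12)^(−250)) / (0.0207/12)
PV = $1,456.81 × 202.934556
PV = $295,637.09

PV = PMT × (1-(1+r)^(-n))/r = $295,637.09


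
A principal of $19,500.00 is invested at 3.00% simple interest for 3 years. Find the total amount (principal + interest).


Total amount formula: A = P(1 + rt) = P + P·r·t
Interest: I = P × r × t = $19,500.00 × 0.03 × 3 = $1,755.00
A = P + I = $19,500.00 + $1,755.00 = $21,255.00

A = P + I = P(1 + rt) = $21,255.00


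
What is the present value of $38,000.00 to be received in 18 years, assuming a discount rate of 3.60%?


Present value formula: PV = FV / (1 + r)^t
PV = $38,000.00 / (1 + 0.036)^18
PV = $38,000.00 / 1.890060
PV = $20,105.18

PV = FV / (1 + r)^t = $20,105.18


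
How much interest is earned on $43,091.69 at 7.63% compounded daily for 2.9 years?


Compound interest earned = final amount − principal.
A = P(1 + r/n)^(nt) = $43,091.69 × (1 + 0.0763/365)^(365 × 2.9) = $53,762.55
Interest = A − P = $53,762.55 − $43,091.69 = $10,670.86

Interest = A - P = $10,670.86


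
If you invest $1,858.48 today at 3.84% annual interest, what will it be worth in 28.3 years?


Future value formula: FV = PV × (1 + r)^t
FV = $1,858.48 × (1 + 0.0384)^28.3
FV = $1,858.48 × 2.904828
FV = $5,398.56

FV = PV × (1 + r)^t = $5,398.56


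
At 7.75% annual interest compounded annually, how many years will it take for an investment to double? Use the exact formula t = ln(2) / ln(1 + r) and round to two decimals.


Doubling condition: (1 + r)^t = 2
Take ln of both sides: t × ln(1 + r) = ln(2)
t = ln(2) / ln(1 + r)
t = 0.693147 / 0.074644
t = 9.29

t = ln(2) / ln(1 + r) = 9.29 years


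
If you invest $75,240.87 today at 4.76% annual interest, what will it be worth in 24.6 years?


Future value formula: FV = PV × (1 + r)^t
FV = $75,240.87 × (1 + 0.0476)^24.6
FV = $75,240.87 × 3.13912817
FV = $236,190.73

FV = PV × (1 + r)^t = $236,190.73


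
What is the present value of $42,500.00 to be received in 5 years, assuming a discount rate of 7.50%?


Present value formula: PV = FV / (1 + r)^t
PV = $42,500.00 / (1 + 0.075)^5
PV = $42,500.00 / 1.4356293
PV = $29,603.74

PV = FV / (1 + r)^t = $29,603.74


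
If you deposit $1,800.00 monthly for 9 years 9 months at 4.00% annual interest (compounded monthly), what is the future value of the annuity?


Future value of an ordinary annuity: FV = PMT × ((1 + r)^n − 1) / r
Monthly rate r = 0.04/12 ≈ 0.00333333, n = 117
FV = $1,800.00 × ((1 + 0.04/12)^117 − 1) / (0.04/12)
FV = $1,800.00 × 142.806959
FV = $257,052.53

FV = PMT × ((1+r)^n - 1)/r = $257,052.53


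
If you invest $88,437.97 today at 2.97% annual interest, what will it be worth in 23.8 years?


Future value formula: FV = PV × (1 + r)^t
FV = $88,437.97 × (1 + 0.0297)^23.8
FV = $88,437.97 × 2.0068502
FV = $177,481.76

FV = PV × (1 + r)^t = $177,481.76


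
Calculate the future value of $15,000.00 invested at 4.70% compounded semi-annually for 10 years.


Compound interest formula: A = P(1 + r/n)^(nt)
A = $15,000.00 × (1 + 0.047/2)^(2 × 10)
Growth factor: (1 + 0.047/2)^20 = 1.591318
A = $15,000.00 × 1.591318
A = $23,869.77

A = P(1 + r/n)^(nt) = $23,869.77


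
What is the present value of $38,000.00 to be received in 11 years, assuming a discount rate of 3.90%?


Present value formula: PV = FV / (1 + r)^t
PV = $38,000.00 / (1 + 0.039)^11
PV = $38,000.00 / 1.5232494
PV = $24,946.67

PV = FV / (1 + r)^t = $24,946.67


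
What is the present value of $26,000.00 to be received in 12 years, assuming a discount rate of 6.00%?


Present value formula: PV = FV / (1 + r)^t
PV = $26,000.00 / (1 + 0.06)^12
PV = $26,000.00 / 2.0121965
PV = $12,921.20

PV = FV / (1 + r)^t = $12,921.20


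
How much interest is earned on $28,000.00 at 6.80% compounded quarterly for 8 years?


Compound interest earned = final amount − principal.
A = P(1 + r/n)^(nt) = $28,000.00 × (1 + 0.068/4)^(4 × 8) = $48,020.70
Interest = A − P = $48,020.70 − $28,000.00 = $20,020.70

Interest = A - P = $20,020.70


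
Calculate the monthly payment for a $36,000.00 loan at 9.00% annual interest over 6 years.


Loan payment formula: PMT = PV × r / (1 − (1 + r)^(−n))
Monthly rate r = 0.09/12 = 0.0075, n = 72 months
Denominator: 1 − (1 + 0.09/12)^(−72) = 0.416076
PMT = $36,000.00 × (0.09/12) / 0.416076
PMT = $648.92 per month

PMT = PV × r / (1-(1+r)^(-n)) = $648.92/month


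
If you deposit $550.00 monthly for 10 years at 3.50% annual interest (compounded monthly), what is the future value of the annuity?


Future value of an ordinary annuity: FV = PMT × ((1 + r)^n − 1) / r
Monthly rate r = 0.035/12 ≈ 0.00291667, n = 120
FV = $550.00 × ((1 + 0.035/12)^120 − 1) / (0.035/12)
FV = $550.00 × 143.432510
FV = $78,887.88

FV = PMT × ((1+r)^n - 1)/r = $78,887.88


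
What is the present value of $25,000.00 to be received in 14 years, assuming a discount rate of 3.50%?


Present value formula: PV = FV / (1 + r)^t
PV = $25,000.00 / (1 + 0.035)^14
PV = $25,000.00 / 1.618695
PV = $15,444.54

PV = FV / (1 + r)^t = $15,444.54


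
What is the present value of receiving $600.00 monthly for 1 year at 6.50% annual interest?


Present value of an ordinary annuity: PV = PMT × (1 − (1 + r)^(−n)) / r
Monthly rate r = 0.065/12 ≈ 0.00541667, n = 12
PV = $600.00 × (1 − (1 + 0.065/12)^(−12)) / (0.065/12)
PV = $600.00 × 11.587967
PV = $6,952.78

PV = PMT × (1-(1+r)^(-n))/r = $6,952.78


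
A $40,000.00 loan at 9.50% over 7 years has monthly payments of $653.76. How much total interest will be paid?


Total paid over the life of the loan = PMT × n.
Total paid = $653.76 × 84 = $54,915.84
Total interest = total paid − principal = $54,915.84 − $40,000.00 = $14,915.84

Total interest = (PMT × n) - PV = $14,915.84


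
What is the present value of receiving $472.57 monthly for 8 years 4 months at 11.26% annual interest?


Present value of an ordinary annuity: PV = PMT × (1 − (1 + r)^(−n)) / r
Monthly rate r = 0.1126/12 ≈ 0.00938333, n = 100
PV = $472.57 × (1 − (1 + 0.1126/12)^(−100)) / (0.1126/12)
PV = $472.57 × 64.689696
PV = $30,570.41

PV = PMT × (1-(1+r)^(-n))/r = $30,570.41


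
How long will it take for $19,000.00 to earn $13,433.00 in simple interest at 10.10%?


Rearrange the simple interest formula for t:
I = P × r × t  ⇒  t = I / (P × r)
t = $13,433.00 / ($19,000.00 × 0.101)
t = 7

t = I/(P×r) = 7 years


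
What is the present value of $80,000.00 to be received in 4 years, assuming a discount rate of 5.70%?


Present value formula: PV = FV / (1 + r)^t
PV = $80,000.00 / (1 + 0.057)^4
PV = $80,000.00 / 1.2482453
PV = $64,089.97

PV = FV / (1 + r)^t = $64,089.97


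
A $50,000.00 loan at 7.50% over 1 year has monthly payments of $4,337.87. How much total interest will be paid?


Total paid over the life of the loan = PMT × n.
Total paid = $4,337.87 × 12 = $52,054.44
Total interest = total paid − principal = $52,054.44 − $50,000.00 = $2,054.44

Total interest = (PMT × n) - PV = $2,054.44


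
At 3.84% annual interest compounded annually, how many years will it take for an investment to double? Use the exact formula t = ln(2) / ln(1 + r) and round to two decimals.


Doubling condition: (1 + r)^t = 2
Take ln of both sides: t × ln(1 + r) = ln(2)
t = ln(2) / ln(1 + r)
t = 0.693147 / 0.037681
t = 18.40

t = ln(2) / ln(1 + r) = 18.40 years


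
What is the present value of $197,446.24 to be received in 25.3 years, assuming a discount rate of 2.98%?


Present value formula: PV = FV / (1 + r)^t
PV = $197,446.24 / (1 + 0.0298)^25.3
PV = $197,446.24 / 2.1020743
PV = $93,929.24

PV = FV / (1 + r)^t = $93,929.24


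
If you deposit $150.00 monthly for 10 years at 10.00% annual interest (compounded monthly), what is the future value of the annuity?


Future value of an ordinary annuity: FV = PMT × ((1 + r)^n − 1) / r
Monthly rate r = 0.1/12 ≈ 0.00833333, n = 120
FV = $150.00 × ((1 + 0.1/12)^120 − 1) / (0.1/12)
FV = $150.00 × 204.844979
FV = $30,726.75

FV = PMT × ((1+r)^n - 1)/r = $30,726.75


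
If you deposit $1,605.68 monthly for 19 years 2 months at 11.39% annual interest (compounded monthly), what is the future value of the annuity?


Future value of an ordinary annuity: FV = PMT × ((1 + r)^n − 1) / r
Monthly rate r = 0.1139/12 ≈ 0.00949167, n = 230
FV = $1,605.68 × ((1 + 0.1139/12)^230 − 1) / (0.1139/12)
FV = $1,605.68 × 819.954537
FV = $1,316,584.60

FV = PMT × ((1+r)^n - 1)/r = $1,316,584.60


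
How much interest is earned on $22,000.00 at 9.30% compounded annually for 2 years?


Compound interest earned = final amount − principal.
A = P(1 + r/n)^(nt) = $22,000.00 × (1 + 0.093/1)^(1 × 2) = $26,282.28
Interest = A − P = $26,282.28 − $22,000.00 = $4,282.28

Interest = A - P = $4,282.28


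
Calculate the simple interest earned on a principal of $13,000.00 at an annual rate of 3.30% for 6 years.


Simple interest formula: I = P × r × t
I = $13,000.00 × 0.033 × 6
I = $2,574.00

I = P × r × t = $2,574.00


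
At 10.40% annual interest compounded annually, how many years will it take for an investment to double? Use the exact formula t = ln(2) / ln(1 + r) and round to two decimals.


Doubling condition: (1 + r)^t = 2
Take ln of both sides: t × ln(1 + r) = ln(2)
t = ln(2) / ln(1 + r)
t = 0.693147 / 0.098940
t = 7.01

t = ln(2) / ln(1 + r) = 7.01 years


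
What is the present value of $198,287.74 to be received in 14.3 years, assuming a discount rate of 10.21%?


Present value formula: PV = FV / (1 + r)^t
PV = $198,287.74 / (1 + 0.1021)^14.3
PV = $198,287.74 / 4.0156914
PV = $49,378.23

PV = FV / (1 + r)^t = $49,378.23


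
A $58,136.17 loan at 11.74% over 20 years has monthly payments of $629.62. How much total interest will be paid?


Total paid over the life of the loan = PMT × n.
Total paid = $629.62 × 240 = $151,108.80
Total interest = total paid − principal = $151,108.80 − $58,136.17 = $92,972.63

Total interest = (PMT × n) - PV = $92,972.63


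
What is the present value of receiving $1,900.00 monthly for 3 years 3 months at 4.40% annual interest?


Present value of an ordinary annuity: PV = PMT × (1 − (1 + r)^(−n)) / r
Monthly rate r = 0.044/12 ≈ 0.00366667, n = 39
PV = $1,900.00 × (1 − (1 + 0.044/12)^(−39)) / (0.044/12)
PV = $1,900.00 × 36.277969
PV = $68,928.14

PV = PMT × (1-(1+r)^(-n))/r = $68,928.14


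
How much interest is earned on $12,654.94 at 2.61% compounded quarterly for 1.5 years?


Compound interest earned = final amount − principal.
A = P(1 + r/n)^(nt) = $12,654.94 × (1 + 0.0261/4)^(4 × 1.5) = $13,158.53
Interest = A − P = $13,158.53 − $12,654.94 = $503.59

Interest = A - P = $503.59


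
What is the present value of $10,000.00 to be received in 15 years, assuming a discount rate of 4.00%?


Present value formula: PV = FV / (1 + r)^t
PV = $10,000.00 / (1 + 0.04)^15
PV = $10,000.00 / 1.8009435
PV = $5,552.65

PV = FV / (1 + r)^t = $5,552.65


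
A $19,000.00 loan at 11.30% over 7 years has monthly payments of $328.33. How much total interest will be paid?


Total paid over the life of the loan = PMT × n.
Total paid = $328.33 × 84 = $27,579.72
Total interest = total paid − principal = $27,579.72 − $19,000.00 = $8,579.72

Total interest = (PMT × n) - PV = $8,579.72


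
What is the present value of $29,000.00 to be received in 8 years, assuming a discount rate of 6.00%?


Present value formula: PV = FV / (1 + r)^t
PV = $29,000.00 / (1 + 0.06)^8
PV = $29,000.00 / 1.593848
PV = $18,194.96

PV = FV / (1 + r)^t = $18,194.96


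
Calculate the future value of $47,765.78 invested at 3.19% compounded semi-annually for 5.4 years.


Compound interest formula: A = P(1 + r/n)^(nt)
A = $47,765.78 × (1 + 0.0319/2)^(2 × 5.4)
Growth factor: (1 + 0.0319/2)^10.8 = 1.186373
A = $47,765.78 × 1.186373
A = $56,668.03

A = P(1 + r/n)^(nt) = $56,668.03


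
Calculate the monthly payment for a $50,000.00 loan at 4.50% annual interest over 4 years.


Loan payment formula: PMT = PV × r / (1 − (1 + r)^(−n))
Monthly rate r = 0.045/12 = 0.00375, n = 48 months
Denominator: 1 − (1 + 0.045/12)^(−48) = 0.164449
PMT = $50,000.00 × (0.045/12) / 0.164449
PMT = $1,140.17 per month

PMT = PV × r / (1-(1+r)^(-n)) = $1,140.17/month


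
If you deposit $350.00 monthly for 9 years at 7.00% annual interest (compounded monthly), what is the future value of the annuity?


Future value of an ordinary annuity: FV = PMT × ((1 + r)^n − 1) / r
Monthly rate r = 0.07/12 ≈ 0.00583333, n = 108
FV = $350.00 × ((1 + 0.07/12)^108 − 1) / (0.07/12)
FV = $350.00 × 149.858909
FV = $52,450.62

FV = PMT × ((1+r)^n - 1)/r = $52,450.62


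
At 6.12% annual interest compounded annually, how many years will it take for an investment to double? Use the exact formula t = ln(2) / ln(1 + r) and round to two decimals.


Doubling condition: (1 + r)^t = 2
Take ln of both sides: t × ln(1 + r) = ln(2)
t = ln(2) / ln(1 + r)
t = 0.693147 / 0.059400
t = 11.67

t = ln(2) / ln(1 + r) = 11.67 years


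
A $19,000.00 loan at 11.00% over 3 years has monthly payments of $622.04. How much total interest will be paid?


Total paid over the life of the loan = PMT × n.
Total paid = $622.04 × 36 = $22,393.44
Total interest = total paid − principal = $22,393.44 − $19,000.00 = $3,393.44

Total interest = (PMT × n) - PV = $3,393.44


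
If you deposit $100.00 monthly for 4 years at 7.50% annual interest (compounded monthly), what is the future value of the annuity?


Future value of an ordinary annuity: FV = PMT × ((1 + r)^n − 1) / r
Monthly rate r = 0.075/12 = 0.00625, n = 48
FV = $100.00 × ((1 + 0.075/12)^48 − 1) / (0.075/12)
FV = $100.00 × 55.775864
FV = $5,577.59

FV = PMT × ((1+r)^n - 1)/r = $5,577.59


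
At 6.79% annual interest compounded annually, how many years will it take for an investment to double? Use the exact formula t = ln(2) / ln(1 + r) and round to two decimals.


Doubling condition: (1 + r)^t = 2
Take ln of both sides: t × ln(1 + r) = ln(2)
t = ln(2) / ln(1 + r)
t = 0.693147 / 0.065694
t = 10.55

t = ln(2) / ln(1 + r) = 10.55 years


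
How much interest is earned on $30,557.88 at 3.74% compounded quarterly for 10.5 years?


Compound interest earned = final amount − principal.
A = P(1 + r/n)^(nt) = $30,557.88 × (1 + 0.0374/4)^(4 × 10.5) = $45,172.93
Interest = A − P = $45,172.93 − $30,557.88 = $14,615.05

Interest = A - P = $14,615.05


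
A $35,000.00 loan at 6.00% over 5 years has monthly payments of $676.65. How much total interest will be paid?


Total paid over the life of the loan = PMT × n.
Total paid = $676.65 × 60 = $40,599.00
Total interest = total paid − principal = $40,599.00 − $35,000.00 = $5,599.00

Total interest = (PMT × n) - PV = $5,599.00


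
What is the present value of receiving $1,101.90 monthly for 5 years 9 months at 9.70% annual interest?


Present value of an ordinary annuity: PV = PMT × (1 − (1 + r)^(−n)) / r
Monthly rate r = 0.097/12 ≈ 0.00808333, n = 69
PV = $1,101.90 × (1 − (1 + 0.097/12)^(−69)) / (0.097/12)
PV = $1,101.90 × 52.728148
PV = $58,101.15

PV = PMT × (1-(1+r)^(-n))/r = $58,101.15


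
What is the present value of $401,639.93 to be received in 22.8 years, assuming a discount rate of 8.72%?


Present value formula: PV = FV / (1 + r)^t
PV = $401,639.93 / (1 + 0.0872)^22.8
PV = $401,639.93 / 6.727525
PV = $59,700.99

PV = FV / (1 + r)^t = $59,700.99


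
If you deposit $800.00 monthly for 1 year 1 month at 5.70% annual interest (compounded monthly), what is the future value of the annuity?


Future value of an ordinary annuity: FV = PMT × ((1 + r)^n − 1) / r
Monthly rate r = 0.057/12 = 0.00475, n = 13
FV = $800.00 × ((1 + 0.057/12)^13 − 1) / (0.057/12)
FV = $800.00 × 13.377030
FV = $10,701.62

FV = PMT × ((1+r)^n - 1)/r = $10,701.62


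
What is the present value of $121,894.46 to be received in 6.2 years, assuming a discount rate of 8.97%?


Present value formula: PV = FV / (1 + r)^t
PV = $121,894.46 / (1 + 0.0897)^6.2
PV = $121,894.46 / 1.7033469
PV = $71,561.74

PV = FV / (1 + r)^t = $71,561.74


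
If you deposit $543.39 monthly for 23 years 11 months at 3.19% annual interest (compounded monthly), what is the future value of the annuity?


Future value of an ordinary annuity: FV = PMT × ((1 + r)^n − 1) / r
Monthly rate r = 0.0319/12 ≈ 0.00265833, n = 287
FV = $543.39 × ((1 + 0.0319/12)^287 − 1) / (0.0319/12)
FV = $543.39 × 429.745113
FV = $233,519.20

FV = PMT × ((1+r)^n - 1)/r = $233,519.20


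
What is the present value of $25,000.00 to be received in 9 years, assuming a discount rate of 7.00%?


Present value formula: PV = FV / (1 + r)^t
PV = $25,000.00 / (1 + 0.07)^9
PV = $25,000.00 / 1.8384592
PV = $13,598.34

PV = FV / (1 + r)^t = $13,598.34


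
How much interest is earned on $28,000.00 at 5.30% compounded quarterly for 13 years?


Compound interest earned = final amount − principal.
A = P(1 + r/n)^(nt) = $28,000.00 × (1 + 0.053/4)^(4 × 13) = $55,516.47
Interest = A − P = $55,516.47 − $28,000.00 = $27,516.47

Interest = A - P = $27,516.47


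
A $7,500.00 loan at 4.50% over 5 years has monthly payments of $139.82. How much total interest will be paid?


Total paid over the life of the loan = PMT × n.
Total paid = $139.82 × 60 = $8,389.20
Total interest = total paid − principal = $8,389.20 − $7,500.00 = $889.20

Total interest = (PMT × n) - PV = $889.20


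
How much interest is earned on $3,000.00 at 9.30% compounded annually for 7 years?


Compound interest earned = final amount − principal.
A = P(1 + r/n)^(nt) = $3,000.00 × (1 + 0.093/1)^(1 × 7) = $5,590.65
Interest = A − P = $5,590.65 − $3,000.00 = $2,590.65

Interest = A - P = $2,590.65


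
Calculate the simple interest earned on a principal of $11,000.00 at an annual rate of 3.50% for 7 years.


Simple interest formula: I = P × r × t
I = $11,000.00 × 0.035 × 7
I = $2,695.00

I = P × r × t = $2,695.00


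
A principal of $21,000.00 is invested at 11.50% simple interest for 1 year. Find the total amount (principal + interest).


Total amount formula: A = P(1 + rt) = P + P·r·t
Interest: I = P × r × t = $21,000.00 × 0.115 × 1 = $2,415.00
A = P + I = $21,000.00 + $2,415.00 = $23,415.00

A = P + I = P(1 + rt) = $23,415.00


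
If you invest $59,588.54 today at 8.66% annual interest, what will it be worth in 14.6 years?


Future value formula: FV = PV × (1 + r)^t
FV = $59,588.54 × (1 + 0.0866)^14.6
FV = $59,588.54 × 3.3621542
FV = $200,345.86

FV = PV × (1 + r)^t = $200,345.86


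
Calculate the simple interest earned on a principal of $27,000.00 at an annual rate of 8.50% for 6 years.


Simple interest formula: I = P × r × t
I = $27,000.00 × 0.085 × 6
I = $13,770.00

I = P × r × t = $13,770.00


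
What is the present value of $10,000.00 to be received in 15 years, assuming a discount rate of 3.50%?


Present value formula: PV = FV / (1 + r)^t
PV = $10,000.00 / (1 + 0.035)^15
PV = $10,000.00 / 1.675349
PV = $5,968.91

PV = FV / (1 + r)^t = $5,968.91


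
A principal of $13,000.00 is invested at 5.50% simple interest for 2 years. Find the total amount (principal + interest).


Total amount formula: A = P(1 + rt) = P + P·r·t
Interest: I = P × r × t = $13,000.00 × 0.055 × 2 = $1,430.00
A = P + I = $13,000.00 + $1,430.00 = $14,430.00

A = P + I = P(1 + rt) = $14,430.00


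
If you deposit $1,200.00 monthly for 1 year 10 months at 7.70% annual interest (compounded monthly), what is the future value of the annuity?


Future value of an ordinary annuity: FV = PMT × ((1 + r)^n − 1) / r
Monthly rate r = 0.077/12 ≈ 0.00641667, n = 22
FV = $1,200.00 × ((1 + 0.077/12)^22 − 1) / (0.077/12)
FV = $1,200.00 × 23.547635
FV = $28,257.16

FV = PMT × ((1+r)^n - 1)/r = $28,257.16


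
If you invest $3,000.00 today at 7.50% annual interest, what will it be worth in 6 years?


Future value formula: FV = PV × (1 + r)^t
FV = $3,000.00 × (1 + 0.075)^6
FV = $3,000.00 × 1.5433015
FV = $4,629.90

FV = PV × (1 + r)^t = $4,629.90


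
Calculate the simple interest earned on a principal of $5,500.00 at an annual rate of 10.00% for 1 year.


Simple interest formula: I = P × r × t
I = $5,500.00 × 0.1 × 1
I = $550.00

I = P × r × t = $550.00


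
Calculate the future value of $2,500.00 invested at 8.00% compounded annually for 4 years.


Compound interest formula: A = P(1 + r/n)^(nt)
A = $2,500.00 × (1 + 0.08/1)^(1 × 4)
Growth factor: (1 + 0.08/1)^4 = 1.360489
A = $2,500.00 × 1.360489
A = $3,401.22

A = P(1 + r/n)^(nt) = $3,401.22


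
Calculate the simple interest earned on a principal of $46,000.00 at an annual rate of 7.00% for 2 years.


Simple interest formula: I = P × r × t
I = $46,000.00 × 0.07 × 2
I = $6,440.00

I = P × r × t = $6,440.00


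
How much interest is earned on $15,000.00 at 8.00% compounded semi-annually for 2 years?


Compound interest earned = final amount − principal.
A = P(1 + r/n)^(nt) = $15,000.00 × (1 + 0.08/2)^(2 × 2) = $17,547.88
Interest = A − P = $17,547.88 − $15,000.00 = $2,547.88

Interest = A - P = $2,547.88


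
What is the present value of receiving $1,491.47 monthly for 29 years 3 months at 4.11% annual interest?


Present value of an ordinary annuity: PV = PMT × (1 − (1 + r)^(−n)) / r
Monthly rate r = 0.0411/12 = 0.003425, n = 351
PV = $1,491.47 × (1 − (1 + 0.0411/12)^(−351)) / (0.0411/12)
PV = $1,491.47 × 204.041524
PV = $304,321.81

PV = PMT × (1-(1+r)^(-n))/r = $304,321.81


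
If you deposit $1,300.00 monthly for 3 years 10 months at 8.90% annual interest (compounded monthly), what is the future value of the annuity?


Future value of an ordinary annuity: FV = PMT × ((1 + r)^n − 1) / r
Monthly rate r = 0.089/12 ≈ 0.00741667, n = 46
FV = $1,300.00 × ((1 + 0.089/12)^46 − 1) / (0.089/12)
FV = $1,300.00 × 54.582197
FV = $70,956.86

FV = PMT × ((1+r)^n - 1)/r = $70,956.86


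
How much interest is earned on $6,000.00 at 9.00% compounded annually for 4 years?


Compound interest earned = final amount − principal.
A = P(1 + r/n)^(nt) = $6,000.00 × (1 + 0.09/1)^(1 × 4) = $8,469.49
Interest = A − P = $8,469.49 − $6,000.00 = $2,469.49

Interest = A - P = $2,469.49


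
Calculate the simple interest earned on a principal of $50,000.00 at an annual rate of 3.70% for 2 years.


Simple interest formula: I = P × r × t
I = $50,000.00 × 0.037 × 2
I = $3,700.00

I = P × r × t = $3,700.00


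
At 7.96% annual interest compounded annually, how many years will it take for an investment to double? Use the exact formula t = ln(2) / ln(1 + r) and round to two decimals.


Doubling condition: (1 + r)^t = 2
Take ln of both sides: t × ln(1 + r) = ln(2)
t = ln(2) / ln(1 + r)
t = 0.693147 / 0.076591
t = 9.05

t = ln(2) / ln(1 + r) = 9.05 years


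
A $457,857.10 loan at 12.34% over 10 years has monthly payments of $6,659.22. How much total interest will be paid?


Total paid over the life of the loan = PMT × n.
Total paid = $6,659.22 × 120 = $799,106.40
Total interest = total paid − principal = $799,106.40 − $457,857.10 = $341,249.30

Total interest = (PMT × n) - PV = $341,249.30


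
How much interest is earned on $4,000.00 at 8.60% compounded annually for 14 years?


Compound interest earned = final amount − principal.
A = P(1 + r/n)^(nt) = $4,000.00 × (1 + 0.086/1)^(1 × 14) = $12,696.31
Interest = A − P = $12,696.31 − $4,000.00 = $8,696.31

Interest = A - P = $8,696.31


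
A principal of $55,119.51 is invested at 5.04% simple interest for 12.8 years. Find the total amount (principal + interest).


Total amount formula: A = P(1 + rt) = P + P·r·t
Interest: I = P × r × t = $55,119.51 × 0.0504 × 12.8 = $35,558.70
A = P + I = $55,119.51 + $35,558.70 = $90,678.21

A = P + I = P(1 + rt) = $90,678.21


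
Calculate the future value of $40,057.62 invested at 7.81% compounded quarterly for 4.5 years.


Compound interest formula: A = P(1 + r/n)^(nt)
A = $40,057.62 × (1 + 0.0781/4)^(4 × 4.5)
Growth factor: (1 + 0.0781/4)^18 = 1.4163215
A = $40,057.62 × 1.4163215
A = $56,734.47

A = P(1 + r/n)^(nt) = $56,734.47


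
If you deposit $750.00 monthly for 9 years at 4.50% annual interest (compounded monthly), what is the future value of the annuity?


Future value of an ordinary annuity: FV = PMT × ((1 + r)^n − 1) / r
Monthly rate r = 0.045/12 = 0.00375, n = 108
FV = $750.00 × ((1 + 0.045/12)^108 − 1) / (0.045/12)
FV = $750.00 × 132.844596
FV = $99,633.45

FV = PMT × ((1+r)^n - 1)/r = $99,633.45
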